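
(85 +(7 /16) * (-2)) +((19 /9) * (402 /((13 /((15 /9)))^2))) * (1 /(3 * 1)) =9721897 /109512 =88.77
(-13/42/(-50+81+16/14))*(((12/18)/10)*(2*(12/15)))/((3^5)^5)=-52/42893985853051875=-0.00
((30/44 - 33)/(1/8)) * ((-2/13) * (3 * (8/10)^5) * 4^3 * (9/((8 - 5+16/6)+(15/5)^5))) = 90.57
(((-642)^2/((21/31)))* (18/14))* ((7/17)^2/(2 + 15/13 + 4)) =5358132/289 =18540.25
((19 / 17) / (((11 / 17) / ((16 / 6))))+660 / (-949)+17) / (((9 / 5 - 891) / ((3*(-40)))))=65485700 / 23205897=2.82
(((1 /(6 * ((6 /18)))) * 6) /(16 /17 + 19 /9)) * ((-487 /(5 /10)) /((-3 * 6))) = 24837 /467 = 53.18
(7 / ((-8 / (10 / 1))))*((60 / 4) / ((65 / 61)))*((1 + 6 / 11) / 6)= -36295 / 1144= -31.73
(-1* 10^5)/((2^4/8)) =-50000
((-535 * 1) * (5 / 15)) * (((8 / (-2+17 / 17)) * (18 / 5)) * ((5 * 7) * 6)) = 1078560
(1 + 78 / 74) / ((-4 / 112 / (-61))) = 129808 / 37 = 3508.32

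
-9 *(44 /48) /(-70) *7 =33 /40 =0.82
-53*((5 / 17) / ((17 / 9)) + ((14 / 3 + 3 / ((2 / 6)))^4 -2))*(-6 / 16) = 10819973267 / 15606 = 693321.37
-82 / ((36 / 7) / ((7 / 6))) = -2009 / 108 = -18.60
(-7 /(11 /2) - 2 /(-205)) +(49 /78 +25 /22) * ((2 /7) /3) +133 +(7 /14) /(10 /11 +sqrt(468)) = 363 * sqrt(13) /56528 +13770585183829 /104398454160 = 131.93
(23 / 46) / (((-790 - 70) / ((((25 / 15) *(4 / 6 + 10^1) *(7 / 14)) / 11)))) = -2 / 4257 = -0.00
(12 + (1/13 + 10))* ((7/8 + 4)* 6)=2583/4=645.75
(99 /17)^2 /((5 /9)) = 88209 /1445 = 61.04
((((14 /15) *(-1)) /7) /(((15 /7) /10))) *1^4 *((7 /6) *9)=-98 /15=-6.53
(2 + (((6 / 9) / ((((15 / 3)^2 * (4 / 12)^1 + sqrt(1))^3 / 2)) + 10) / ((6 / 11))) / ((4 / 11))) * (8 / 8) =52.42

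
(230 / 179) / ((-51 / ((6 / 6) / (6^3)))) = -115 / 985932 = -0.00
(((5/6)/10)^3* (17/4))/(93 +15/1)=0.00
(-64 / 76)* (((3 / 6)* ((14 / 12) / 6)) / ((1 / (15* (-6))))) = 140 / 19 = 7.37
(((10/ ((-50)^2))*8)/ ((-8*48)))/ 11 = -1/ 132000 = -0.00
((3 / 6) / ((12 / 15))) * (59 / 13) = 295 / 104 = 2.84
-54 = -54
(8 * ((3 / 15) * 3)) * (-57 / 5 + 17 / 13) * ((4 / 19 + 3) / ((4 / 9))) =-2160864 / 6175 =-349.94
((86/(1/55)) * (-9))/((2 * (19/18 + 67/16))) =-613008/151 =-4059.66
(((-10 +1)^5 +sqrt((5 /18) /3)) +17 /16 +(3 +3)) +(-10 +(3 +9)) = -944639 /16 +sqrt(30) /18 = -59039.63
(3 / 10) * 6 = 9 / 5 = 1.80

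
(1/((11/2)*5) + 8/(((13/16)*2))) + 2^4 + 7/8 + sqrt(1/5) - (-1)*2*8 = sqrt(5)/5 + 216413/5720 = 38.28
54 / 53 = 1.02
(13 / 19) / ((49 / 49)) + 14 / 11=409 / 209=1.96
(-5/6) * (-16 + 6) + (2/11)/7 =1931/231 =8.36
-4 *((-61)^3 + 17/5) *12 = 54474624/5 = 10894924.80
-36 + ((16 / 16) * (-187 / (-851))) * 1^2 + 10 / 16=-239337 / 6808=-35.16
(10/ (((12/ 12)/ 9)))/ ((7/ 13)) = 1170/ 7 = 167.14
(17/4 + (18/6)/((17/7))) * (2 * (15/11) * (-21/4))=-78.54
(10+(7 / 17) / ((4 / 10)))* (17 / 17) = 375 / 34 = 11.03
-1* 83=-83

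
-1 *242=-242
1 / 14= 0.07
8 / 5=1.60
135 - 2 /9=1213 /9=134.78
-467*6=-2802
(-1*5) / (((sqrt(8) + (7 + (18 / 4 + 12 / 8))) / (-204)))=13260 / 161 - 2040*sqrt(2) / 161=64.44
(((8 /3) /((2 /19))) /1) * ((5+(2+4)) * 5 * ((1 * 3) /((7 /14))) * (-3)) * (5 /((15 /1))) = -8360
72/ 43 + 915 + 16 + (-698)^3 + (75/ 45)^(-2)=-365572518388/ 1075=-340067458.97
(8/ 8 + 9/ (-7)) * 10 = -20/ 7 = -2.86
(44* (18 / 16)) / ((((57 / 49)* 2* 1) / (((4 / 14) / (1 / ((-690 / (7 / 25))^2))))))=4909781250 / 133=36915648.50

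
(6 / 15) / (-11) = -2 / 55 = -0.04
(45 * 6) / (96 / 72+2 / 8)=3240 / 19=170.53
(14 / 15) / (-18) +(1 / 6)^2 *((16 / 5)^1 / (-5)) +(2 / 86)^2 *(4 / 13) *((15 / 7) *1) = -7867673 / 113574825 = -0.07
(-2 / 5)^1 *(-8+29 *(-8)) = 96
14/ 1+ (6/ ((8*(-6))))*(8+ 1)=103/ 8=12.88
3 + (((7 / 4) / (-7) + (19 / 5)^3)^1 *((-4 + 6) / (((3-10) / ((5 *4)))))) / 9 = -49897 / 1575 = -31.68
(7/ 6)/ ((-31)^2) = 7/ 5766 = 0.00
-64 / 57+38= 2102 / 57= 36.88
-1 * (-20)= 20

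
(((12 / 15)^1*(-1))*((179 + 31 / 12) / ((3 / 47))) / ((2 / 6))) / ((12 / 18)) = -10241.30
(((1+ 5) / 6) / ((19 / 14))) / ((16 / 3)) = 21 / 152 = 0.14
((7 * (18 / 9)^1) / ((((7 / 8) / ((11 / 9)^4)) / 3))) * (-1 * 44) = -10307264 / 2187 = -4712.97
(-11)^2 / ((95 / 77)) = 9317 / 95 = 98.07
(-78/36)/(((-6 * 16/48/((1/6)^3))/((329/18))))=4277/46656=0.09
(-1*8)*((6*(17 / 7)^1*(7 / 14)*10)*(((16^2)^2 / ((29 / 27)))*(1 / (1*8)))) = -902430720 / 203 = -4445471.53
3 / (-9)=-1 / 3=-0.33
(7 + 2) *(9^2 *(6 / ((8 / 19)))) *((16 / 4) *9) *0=0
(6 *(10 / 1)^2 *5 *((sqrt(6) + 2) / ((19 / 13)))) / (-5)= -7800 *sqrt(6) / 19 -15600 / 19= -1826.63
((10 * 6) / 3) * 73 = 1460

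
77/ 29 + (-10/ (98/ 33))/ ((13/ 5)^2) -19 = -16.84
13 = 13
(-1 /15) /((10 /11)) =-11 /150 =-0.07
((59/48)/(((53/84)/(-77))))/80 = -31801/16960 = -1.88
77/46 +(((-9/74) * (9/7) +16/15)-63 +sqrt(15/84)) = -5398453/89355 +sqrt(35)/14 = -59.99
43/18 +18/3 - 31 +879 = 15415/18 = 856.39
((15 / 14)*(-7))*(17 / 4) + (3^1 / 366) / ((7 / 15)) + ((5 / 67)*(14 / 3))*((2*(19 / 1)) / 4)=-19602185 / 686616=-28.55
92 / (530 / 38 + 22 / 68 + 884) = 59432 / 580283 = 0.10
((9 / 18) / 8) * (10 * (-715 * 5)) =-17875 / 8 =-2234.38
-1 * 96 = -96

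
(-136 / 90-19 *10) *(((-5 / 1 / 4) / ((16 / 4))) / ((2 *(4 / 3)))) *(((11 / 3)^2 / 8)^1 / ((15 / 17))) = 8863613 / 207360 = 42.75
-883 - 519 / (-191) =-168134 / 191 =-880.28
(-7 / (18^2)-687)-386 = -347659 / 324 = -1073.02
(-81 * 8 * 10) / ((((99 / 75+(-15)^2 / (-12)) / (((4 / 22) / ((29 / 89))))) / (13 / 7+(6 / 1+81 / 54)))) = 2518344000 / 1297373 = 1941.11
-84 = -84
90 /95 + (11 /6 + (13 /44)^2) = 316489 /110352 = 2.87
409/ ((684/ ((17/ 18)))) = 6953/ 12312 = 0.56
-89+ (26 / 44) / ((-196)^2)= -75218515 / 845152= -89.00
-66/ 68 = -33/ 34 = -0.97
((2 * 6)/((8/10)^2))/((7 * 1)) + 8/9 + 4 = 1907/252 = 7.57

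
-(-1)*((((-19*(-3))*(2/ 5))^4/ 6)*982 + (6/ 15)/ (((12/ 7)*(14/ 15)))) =110570592433/ 2500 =44228236.97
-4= -4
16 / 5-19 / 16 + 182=14721 / 80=184.01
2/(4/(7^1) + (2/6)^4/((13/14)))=7371/2155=3.42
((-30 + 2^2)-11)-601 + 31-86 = -693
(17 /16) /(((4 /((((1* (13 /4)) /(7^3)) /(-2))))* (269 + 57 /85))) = -0.00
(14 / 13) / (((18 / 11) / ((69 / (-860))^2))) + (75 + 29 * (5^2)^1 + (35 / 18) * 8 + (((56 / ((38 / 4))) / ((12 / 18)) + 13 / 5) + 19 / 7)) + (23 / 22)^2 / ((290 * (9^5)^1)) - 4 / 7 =219693986115388793479 / 264964573337864400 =829.14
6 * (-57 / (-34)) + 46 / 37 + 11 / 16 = 120663 / 10064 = 11.99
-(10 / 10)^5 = -1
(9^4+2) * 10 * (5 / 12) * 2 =164075 / 3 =54691.67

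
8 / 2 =4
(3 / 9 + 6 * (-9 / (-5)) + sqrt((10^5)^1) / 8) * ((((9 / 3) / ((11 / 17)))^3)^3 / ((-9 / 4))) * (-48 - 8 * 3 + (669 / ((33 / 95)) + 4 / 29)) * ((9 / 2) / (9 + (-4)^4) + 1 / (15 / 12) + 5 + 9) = -6022906271352255773852235 * sqrt(10) / 39865821611737 - 134110046308776895231109766 / 996645540293425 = -612316586405.17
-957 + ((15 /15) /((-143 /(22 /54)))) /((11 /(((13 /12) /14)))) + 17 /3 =-47467729 /49896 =-951.33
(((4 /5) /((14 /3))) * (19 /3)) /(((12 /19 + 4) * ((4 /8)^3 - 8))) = -722 /24255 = -0.03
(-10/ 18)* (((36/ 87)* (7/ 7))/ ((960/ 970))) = -0.23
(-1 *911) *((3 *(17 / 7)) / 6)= -15487 / 14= -1106.21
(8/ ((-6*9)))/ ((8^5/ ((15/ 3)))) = -5/ 221184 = -0.00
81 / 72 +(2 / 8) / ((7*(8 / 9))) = 261 / 224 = 1.17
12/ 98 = 6/ 49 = 0.12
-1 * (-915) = 915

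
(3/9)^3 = 1/27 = 0.04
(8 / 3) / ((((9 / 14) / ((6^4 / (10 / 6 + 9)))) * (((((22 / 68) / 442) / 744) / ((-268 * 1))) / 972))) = -1467931254386688 / 11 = -133448295853335.27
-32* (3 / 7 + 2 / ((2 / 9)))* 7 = -2112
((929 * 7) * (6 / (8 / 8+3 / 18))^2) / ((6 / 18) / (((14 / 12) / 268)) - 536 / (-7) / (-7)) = 175581 / 67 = 2620.61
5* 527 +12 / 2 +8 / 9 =23777 / 9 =2641.89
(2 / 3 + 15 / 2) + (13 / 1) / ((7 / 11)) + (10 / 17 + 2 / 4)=10597 / 357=29.68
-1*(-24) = 24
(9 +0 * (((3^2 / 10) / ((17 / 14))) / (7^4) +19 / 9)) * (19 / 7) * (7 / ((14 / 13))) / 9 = 247 / 14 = 17.64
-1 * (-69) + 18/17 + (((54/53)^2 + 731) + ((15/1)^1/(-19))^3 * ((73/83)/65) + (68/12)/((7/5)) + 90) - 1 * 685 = 1566997674824149/7421679621993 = 211.14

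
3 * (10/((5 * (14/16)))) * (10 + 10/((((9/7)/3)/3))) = 3840/7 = 548.57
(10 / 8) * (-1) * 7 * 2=-35 / 2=-17.50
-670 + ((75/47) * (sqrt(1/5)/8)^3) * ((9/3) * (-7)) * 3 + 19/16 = -10701/16- 189 * sqrt(5)/24064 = -668.83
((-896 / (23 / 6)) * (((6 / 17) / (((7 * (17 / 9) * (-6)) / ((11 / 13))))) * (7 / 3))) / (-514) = -88704 / 22207627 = -0.00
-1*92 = -92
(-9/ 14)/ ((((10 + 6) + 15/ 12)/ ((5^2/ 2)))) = -75/ 161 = -0.47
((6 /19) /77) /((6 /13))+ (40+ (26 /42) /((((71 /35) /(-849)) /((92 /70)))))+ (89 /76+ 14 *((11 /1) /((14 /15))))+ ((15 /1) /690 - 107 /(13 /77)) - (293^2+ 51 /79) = -850095494828519 /9814336532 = -86617.72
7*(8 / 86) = 28 / 43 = 0.65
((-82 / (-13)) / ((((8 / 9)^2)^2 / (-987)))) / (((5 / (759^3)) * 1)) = -116090417972224773 / 133120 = -872073452315.39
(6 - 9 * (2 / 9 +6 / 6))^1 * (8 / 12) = -3.33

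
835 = 835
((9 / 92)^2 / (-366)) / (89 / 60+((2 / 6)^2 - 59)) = 1215 / 2667484616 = 0.00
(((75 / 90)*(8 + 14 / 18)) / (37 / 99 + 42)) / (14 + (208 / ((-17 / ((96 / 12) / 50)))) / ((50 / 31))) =9233125 / 683889036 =0.01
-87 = -87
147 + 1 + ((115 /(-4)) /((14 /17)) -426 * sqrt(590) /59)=6333 /56 -426 * sqrt(590) /59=-62.29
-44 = -44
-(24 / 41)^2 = -576 / 1681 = -0.34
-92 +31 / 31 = -91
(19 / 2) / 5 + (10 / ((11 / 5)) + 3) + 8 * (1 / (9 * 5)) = 9527 / 990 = 9.62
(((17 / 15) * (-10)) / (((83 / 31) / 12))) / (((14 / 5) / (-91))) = 137020 / 83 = 1650.84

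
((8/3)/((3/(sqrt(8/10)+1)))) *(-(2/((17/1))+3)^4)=-159.09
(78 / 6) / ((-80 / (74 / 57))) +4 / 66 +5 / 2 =19643 / 8360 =2.35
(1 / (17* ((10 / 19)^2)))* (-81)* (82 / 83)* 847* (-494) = 250816695129 / 35275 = 7110324.45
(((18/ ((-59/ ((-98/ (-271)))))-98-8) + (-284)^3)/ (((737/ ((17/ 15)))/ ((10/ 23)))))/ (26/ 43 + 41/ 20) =-3569722429422320/ 618760437537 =-5769.15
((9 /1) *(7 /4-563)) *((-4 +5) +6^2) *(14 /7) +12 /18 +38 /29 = -65039551 /174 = -373790.52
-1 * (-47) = 47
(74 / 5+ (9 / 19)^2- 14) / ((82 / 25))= 9245 / 29602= 0.31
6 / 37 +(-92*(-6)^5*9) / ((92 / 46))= 119112774 / 37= 3219264.16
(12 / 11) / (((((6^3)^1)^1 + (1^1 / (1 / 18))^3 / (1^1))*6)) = 1 / 33264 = 0.00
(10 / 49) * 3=30 / 49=0.61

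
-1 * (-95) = 95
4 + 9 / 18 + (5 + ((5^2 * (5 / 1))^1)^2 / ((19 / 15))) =469111 / 38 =12345.03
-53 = -53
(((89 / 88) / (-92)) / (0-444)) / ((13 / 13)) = 89 / 3594624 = 0.00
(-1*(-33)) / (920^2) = 33 / 846400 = 0.00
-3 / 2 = -1.50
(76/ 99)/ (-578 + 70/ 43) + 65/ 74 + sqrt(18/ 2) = 87993245/ 22695948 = 3.88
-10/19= -0.53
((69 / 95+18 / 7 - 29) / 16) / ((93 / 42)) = -4273 / 5890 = -0.73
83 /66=1.26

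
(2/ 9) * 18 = 4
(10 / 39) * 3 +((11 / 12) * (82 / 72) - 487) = -2724809 / 5616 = -485.19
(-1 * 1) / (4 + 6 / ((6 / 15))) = -1 / 19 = -0.05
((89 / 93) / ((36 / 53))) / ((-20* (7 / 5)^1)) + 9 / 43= 640865 / 4030992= 0.16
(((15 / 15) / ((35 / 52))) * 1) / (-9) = -52 / 315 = -0.17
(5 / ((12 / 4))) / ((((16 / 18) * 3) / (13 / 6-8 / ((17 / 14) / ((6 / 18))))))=-5 / 272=-0.02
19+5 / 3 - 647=-1879 / 3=-626.33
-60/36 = -5/3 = -1.67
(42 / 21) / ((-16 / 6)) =-3 / 4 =-0.75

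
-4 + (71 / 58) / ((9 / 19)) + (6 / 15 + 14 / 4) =3242 / 1305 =2.48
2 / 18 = 1 / 9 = 0.11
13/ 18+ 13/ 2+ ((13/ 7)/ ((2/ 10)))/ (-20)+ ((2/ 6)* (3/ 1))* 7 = 3467/ 252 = 13.76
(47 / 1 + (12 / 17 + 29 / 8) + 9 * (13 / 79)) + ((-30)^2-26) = 9957667 / 10744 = 926.81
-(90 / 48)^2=-225 / 64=-3.52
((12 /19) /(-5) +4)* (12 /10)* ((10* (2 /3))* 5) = 2944 /19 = 154.95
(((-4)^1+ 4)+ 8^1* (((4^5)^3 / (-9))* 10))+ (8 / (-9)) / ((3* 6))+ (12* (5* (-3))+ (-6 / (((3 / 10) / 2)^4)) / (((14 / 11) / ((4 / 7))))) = -37881633385336 / 3969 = -9544377270.18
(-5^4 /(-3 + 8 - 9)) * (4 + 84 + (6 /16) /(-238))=104718125 /7616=13749.75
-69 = -69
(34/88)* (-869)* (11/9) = -14773/36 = -410.36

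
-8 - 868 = -876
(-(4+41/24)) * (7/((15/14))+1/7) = -96037/2520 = -38.11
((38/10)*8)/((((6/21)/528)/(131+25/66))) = 36903776/5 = 7380755.20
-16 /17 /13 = -16 /221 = -0.07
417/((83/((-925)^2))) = 356795625/83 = 4298742.47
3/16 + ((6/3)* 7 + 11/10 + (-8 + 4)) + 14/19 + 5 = 25877/1520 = 17.02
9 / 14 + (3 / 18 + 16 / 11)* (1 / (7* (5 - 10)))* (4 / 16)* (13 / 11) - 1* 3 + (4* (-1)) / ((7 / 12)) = -937931 / 101640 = -9.23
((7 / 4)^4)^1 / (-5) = -2401 / 1280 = -1.88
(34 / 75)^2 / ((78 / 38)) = 21964 / 219375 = 0.10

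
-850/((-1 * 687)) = 850/687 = 1.24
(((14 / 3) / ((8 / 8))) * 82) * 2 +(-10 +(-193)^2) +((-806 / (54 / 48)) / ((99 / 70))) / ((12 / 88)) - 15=8328688 / 243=34274.44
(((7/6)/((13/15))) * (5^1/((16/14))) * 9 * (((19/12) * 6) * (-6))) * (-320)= 12568500/13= 966807.69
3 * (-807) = -2421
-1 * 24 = -24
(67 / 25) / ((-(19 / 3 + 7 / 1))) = -201 / 1000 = -0.20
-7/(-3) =7/3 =2.33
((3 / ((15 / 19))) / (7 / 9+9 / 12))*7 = 4788 / 275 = 17.41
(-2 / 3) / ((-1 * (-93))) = -2 / 279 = -0.01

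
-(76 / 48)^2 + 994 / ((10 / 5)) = 71207 / 144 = 494.49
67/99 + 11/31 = 3166/3069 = 1.03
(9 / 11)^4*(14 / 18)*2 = 0.70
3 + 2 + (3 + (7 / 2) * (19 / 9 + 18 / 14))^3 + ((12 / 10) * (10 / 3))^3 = 2456405 / 729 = 3369.55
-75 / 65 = -15 / 13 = -1.15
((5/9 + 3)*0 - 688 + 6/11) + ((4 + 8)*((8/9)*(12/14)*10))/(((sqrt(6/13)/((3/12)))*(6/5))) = -7562/11 + 200*sqrt(78)/63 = -659.42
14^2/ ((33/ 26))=5096/ 33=154.42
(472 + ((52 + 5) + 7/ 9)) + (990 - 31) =13399/ 9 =1488.78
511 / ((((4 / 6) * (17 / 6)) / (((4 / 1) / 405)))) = 2044 / 765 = 2.67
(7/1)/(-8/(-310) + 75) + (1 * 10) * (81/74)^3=31120470965/2356174948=13.21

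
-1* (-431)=431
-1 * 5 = -5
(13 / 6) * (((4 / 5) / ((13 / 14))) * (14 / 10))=196 / 75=2.61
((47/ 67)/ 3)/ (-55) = -47/ 11055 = -0.00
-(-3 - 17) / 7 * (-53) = -1060 / 7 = -151.43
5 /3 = 1.67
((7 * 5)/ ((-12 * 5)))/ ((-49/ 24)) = 2/ 7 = 0.29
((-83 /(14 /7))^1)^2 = 6889 /4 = 1722.25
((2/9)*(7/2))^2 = 49/81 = 0.60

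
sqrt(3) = 1.73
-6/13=-0.46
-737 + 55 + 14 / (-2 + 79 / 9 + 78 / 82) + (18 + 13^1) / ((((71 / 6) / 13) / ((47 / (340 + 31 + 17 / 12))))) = -305819137399 / 452468374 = -675.89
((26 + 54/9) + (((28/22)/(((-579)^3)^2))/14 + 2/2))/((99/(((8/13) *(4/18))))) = 218825530526817841984/4800485075932066408173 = 0.05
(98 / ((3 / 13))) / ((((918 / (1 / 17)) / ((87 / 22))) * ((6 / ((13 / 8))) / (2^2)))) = 240149 / 2059992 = 0.12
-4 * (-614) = 2456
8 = 8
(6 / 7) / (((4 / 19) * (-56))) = -57 / 784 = -0.07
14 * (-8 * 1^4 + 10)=28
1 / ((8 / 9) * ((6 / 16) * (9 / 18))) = 6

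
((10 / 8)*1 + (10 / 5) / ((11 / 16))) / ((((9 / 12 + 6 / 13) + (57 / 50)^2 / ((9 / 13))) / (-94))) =-69883125 / 552112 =-126.57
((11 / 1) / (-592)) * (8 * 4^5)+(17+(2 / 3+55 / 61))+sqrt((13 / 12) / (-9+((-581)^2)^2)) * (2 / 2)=-904930 / 6771+sqrt(6573890118) / 26295560472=-133.65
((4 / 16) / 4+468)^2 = 56085121 / 256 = 219082.50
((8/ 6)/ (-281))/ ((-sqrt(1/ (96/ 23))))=16 * sqrt(138)/ 19389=0.01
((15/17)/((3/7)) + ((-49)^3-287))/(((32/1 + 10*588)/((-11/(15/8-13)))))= -22053647/1118107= -19.72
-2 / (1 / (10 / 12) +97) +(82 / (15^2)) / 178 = -180119 / 9832275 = -0.02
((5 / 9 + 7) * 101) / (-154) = -3434 / 693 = -4.96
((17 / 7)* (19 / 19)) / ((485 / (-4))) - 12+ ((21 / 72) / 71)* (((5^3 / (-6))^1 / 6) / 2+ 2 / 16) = -12.03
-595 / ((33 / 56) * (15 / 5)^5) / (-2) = 16660 / 8019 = 2.08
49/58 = 0.84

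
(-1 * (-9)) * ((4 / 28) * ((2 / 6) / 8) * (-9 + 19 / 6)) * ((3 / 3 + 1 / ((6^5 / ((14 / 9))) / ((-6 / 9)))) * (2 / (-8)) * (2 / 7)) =262405 / 11757312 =0.02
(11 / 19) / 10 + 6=1151 / 190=6.06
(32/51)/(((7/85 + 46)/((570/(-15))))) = -6080/11751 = -0.52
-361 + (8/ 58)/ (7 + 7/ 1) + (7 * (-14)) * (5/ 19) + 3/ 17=-25349182/ 65569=-386.60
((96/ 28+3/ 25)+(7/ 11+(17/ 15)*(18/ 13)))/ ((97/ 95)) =5.64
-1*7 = -7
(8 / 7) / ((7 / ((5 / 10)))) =4 / 49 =0.08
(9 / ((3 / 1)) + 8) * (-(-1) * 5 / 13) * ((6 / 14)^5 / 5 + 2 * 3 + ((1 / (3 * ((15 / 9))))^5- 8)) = -1153625748 / 136556875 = -8.45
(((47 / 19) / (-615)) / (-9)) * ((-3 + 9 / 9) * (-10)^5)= 1880000 / 21033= 89.38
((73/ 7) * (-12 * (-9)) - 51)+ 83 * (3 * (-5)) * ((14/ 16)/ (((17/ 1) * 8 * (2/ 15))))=15463677/ 15232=1015.21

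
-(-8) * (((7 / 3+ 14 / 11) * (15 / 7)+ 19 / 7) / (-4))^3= -64964808 / 456533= -142.30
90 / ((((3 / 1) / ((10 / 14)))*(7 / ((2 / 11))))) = 300 / 539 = 0.56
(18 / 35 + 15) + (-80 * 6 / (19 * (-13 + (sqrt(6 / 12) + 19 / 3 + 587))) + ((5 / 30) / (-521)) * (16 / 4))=4320 * sqrt(2) / 115180907 + 97472714489173 / 6300971517435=15.47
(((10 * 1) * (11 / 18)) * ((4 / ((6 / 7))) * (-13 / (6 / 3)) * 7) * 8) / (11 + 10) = -40040 / 81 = -494.32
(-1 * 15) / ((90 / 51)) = -17 / 2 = -8.50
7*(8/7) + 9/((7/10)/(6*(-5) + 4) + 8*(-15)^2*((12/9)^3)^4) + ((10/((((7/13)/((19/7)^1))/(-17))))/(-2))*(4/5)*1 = 14995072673634856/42748326114193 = 350.78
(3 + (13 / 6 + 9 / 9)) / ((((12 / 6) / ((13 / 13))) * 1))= 37 / 12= 3.08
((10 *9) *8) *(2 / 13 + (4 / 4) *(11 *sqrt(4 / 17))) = 1440 / 13 + 15840 *sqrt(17) / 17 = 3952.53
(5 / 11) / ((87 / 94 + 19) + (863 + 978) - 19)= 470 / 1904551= 0.00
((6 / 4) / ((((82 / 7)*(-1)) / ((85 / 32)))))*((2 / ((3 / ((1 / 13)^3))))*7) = -0.00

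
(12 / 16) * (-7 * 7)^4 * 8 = 34588806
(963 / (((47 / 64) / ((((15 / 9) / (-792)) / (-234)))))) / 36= 535 / 1633203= 0.00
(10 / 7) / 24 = 5 / 84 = 0.06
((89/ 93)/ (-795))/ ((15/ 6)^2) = -356/ 1848375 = -0.00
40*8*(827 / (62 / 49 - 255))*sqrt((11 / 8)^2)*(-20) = 356602400 / 12433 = 28681.93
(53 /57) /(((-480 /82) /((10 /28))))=-2173 /38304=-0.06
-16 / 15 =-1.07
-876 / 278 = -438 / 139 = -3.15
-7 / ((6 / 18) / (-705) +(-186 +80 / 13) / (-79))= -15204735 / 4943843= -3.08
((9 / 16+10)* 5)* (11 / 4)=9295 / 64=145.23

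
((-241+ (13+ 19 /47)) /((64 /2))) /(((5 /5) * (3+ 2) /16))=-10697 /470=-22.76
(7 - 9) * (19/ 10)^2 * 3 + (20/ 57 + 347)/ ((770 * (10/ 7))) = -1338283/ 62700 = -21.34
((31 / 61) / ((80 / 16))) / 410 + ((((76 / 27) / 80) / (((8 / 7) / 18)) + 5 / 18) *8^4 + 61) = 3903786169 / 1125450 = 3468.64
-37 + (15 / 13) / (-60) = -1925 / 52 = -37.02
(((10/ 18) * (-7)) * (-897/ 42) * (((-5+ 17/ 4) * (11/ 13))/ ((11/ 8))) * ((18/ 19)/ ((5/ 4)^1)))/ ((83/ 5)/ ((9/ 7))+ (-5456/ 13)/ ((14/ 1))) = 2260440/ 1327891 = 1.70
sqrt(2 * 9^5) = 343.65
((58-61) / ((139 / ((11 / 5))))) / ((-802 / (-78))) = -1287 / 278695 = -0.00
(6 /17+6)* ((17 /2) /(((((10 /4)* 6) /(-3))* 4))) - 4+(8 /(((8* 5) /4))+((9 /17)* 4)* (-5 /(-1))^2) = 7997 /170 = 47.04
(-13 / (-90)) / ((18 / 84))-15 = -1934 / 135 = -14.33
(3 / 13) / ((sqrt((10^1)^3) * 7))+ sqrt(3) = 3 * sqrt(10) / 9100+ sqrt(3) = 1.73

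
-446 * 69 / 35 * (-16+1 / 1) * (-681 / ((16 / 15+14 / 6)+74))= -34928490 / 301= -116041.50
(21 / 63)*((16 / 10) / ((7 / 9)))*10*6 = 288 / 7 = 41.14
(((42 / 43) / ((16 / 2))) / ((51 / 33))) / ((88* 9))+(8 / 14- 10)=-4631567 / 491232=-9.43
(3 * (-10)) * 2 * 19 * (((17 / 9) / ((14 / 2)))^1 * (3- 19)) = 103360 / 21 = 4921.90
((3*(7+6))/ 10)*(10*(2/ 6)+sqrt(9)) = 247/ 10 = 24.70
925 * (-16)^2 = 236800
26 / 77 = 0.34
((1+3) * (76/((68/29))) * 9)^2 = 393466896/289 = 1361477.15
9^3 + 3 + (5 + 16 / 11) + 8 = 8211 / 11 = 746.45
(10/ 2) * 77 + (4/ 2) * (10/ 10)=387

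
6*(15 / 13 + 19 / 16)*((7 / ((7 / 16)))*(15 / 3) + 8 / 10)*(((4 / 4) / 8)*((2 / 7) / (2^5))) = 147561 / 116480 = 1.27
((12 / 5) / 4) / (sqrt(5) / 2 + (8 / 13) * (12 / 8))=-1872 / 1345 + 1014 * sqrt(5) / 1345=0.29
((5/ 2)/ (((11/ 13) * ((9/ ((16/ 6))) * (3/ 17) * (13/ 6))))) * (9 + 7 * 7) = 39440/ 297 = 132.79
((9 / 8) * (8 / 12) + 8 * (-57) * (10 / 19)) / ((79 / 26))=-12441 / 158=-78.74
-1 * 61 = -61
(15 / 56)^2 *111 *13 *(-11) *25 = -89285625 / 3136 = -28471.18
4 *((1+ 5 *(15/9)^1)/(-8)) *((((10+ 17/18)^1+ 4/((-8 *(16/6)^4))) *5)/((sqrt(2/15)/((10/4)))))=-141082025 *sqrt(30)/442368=-1746.82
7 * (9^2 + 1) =574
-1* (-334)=334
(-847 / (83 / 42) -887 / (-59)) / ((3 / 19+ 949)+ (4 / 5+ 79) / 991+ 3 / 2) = -381333381050 / 876634187689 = -0.43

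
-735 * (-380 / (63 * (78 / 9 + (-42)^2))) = 6650 / 2659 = 2.50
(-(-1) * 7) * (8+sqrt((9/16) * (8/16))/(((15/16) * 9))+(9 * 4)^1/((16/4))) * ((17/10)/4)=119 * sqrt(2)/900+2023/40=50.76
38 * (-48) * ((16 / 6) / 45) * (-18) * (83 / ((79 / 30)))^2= 12062914560 / 6241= 1932849.63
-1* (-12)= 12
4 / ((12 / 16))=16 / 3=5.33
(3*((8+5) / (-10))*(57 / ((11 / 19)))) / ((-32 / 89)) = 3759093 / 3520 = 1067.92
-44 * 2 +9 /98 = -8615 /98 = -87.91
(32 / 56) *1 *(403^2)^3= 17135243019935716 / 7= 2447891859990816.57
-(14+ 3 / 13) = -185 / 13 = -14.23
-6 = -6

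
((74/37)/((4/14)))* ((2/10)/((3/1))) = 7/15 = 0.47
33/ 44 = 3/ 4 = 0.75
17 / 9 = 1.89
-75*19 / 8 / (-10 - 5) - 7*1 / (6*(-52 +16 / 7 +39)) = 21571 / 1800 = 11.98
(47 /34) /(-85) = -47 /2890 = -0.02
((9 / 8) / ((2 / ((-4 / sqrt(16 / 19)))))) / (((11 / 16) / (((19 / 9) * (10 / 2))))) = -95 * sqrt(19) / 11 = -37.65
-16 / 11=-1.45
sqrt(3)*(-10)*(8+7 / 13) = -1110*sqrt(3) / 13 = -147.89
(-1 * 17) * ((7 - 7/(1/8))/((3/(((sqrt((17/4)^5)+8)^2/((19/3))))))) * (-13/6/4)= -5361773599/155648 - 3129581 * sqrt(17)/912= -48596.75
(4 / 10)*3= 6 / 5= 1.20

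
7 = 7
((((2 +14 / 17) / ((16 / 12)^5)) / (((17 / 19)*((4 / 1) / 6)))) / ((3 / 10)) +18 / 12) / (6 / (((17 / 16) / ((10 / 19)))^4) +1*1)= 521892990033 / 135466973632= 3.85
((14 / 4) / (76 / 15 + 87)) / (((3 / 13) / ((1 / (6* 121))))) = 455 / 2005212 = 0.00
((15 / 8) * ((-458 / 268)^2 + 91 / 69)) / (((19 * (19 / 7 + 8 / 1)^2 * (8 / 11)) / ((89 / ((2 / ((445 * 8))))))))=896992123643 / 1129935168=793.84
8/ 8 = 1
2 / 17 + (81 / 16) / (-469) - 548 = -69893633 / 127568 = -547.89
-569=-569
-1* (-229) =229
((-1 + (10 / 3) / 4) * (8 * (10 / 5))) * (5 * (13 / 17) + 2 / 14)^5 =-187413115437056 / 71590609797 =-2617.84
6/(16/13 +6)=39/47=0.83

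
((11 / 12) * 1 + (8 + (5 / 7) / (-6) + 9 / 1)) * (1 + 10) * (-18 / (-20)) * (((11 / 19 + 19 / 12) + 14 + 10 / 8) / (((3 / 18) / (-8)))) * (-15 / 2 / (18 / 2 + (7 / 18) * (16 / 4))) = 528821865 / 5054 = 104634.32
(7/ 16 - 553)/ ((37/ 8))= -8841/ 74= -119.47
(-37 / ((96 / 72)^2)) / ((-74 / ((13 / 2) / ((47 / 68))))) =1989 / 752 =2.64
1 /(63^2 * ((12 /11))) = 11 /47628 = 0.00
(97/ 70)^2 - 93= -446291/ 4900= -91.08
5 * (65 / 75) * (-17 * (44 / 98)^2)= -106964 / 7203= -14.85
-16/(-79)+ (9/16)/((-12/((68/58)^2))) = 146803/1063024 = 0.14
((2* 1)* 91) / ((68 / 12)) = 546 / 17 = 32.12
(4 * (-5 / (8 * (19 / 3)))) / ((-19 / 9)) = 135 / 722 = 0.19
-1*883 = -883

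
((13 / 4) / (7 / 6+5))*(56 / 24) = 91 / 74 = 1.23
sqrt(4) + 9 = 11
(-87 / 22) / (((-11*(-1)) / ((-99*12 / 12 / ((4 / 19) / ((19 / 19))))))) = 14877 / 88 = 169.06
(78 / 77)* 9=702 / 77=9.12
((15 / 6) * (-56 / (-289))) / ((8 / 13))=455 / 578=0.79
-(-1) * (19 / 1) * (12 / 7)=228 / 7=32.57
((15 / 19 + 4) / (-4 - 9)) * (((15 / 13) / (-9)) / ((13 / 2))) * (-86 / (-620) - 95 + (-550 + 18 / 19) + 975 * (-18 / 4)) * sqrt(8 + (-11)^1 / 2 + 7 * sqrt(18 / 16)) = -103722598 * sqrt(10 + 21 * sqrt(2)) / 5673837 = -115.18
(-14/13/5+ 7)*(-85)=-7497/13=-576.69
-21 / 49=-3 / 7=-0.43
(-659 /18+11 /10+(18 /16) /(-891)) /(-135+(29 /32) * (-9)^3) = 562516 /12603195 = 0.04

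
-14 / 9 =-1.56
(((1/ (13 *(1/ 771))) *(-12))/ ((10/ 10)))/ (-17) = 9252/ 221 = 41.86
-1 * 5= -5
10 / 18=5 / 9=0.56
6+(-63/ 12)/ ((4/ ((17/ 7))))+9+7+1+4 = 381/ 16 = 23.81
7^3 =343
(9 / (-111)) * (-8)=0.65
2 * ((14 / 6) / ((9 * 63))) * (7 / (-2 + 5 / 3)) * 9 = -14 / 9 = -1.56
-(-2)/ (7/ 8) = 16/ 7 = 2.29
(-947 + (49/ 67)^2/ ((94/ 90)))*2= -399385712/ 210983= -1892.98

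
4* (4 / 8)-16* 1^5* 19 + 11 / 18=-5425 / 18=-301.39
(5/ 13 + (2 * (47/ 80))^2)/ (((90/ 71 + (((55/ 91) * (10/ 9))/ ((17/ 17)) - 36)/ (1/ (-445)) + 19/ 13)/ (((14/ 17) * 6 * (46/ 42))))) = 3777408243/ 6217433303600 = 0.00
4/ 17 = 0.24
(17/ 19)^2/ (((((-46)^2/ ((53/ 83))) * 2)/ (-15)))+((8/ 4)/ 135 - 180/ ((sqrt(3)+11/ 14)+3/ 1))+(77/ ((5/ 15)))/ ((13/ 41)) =35280 * sqrt(3)/ 2221+330372373376065571/ 494261329072680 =695.93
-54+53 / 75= -3997 / 75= -53.29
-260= -260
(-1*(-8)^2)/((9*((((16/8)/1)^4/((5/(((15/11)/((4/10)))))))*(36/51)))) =-374/405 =-0.92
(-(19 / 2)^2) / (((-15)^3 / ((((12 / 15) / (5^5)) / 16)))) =361 / 843750000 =0.00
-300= -300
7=7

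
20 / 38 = 10 / 19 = 0.53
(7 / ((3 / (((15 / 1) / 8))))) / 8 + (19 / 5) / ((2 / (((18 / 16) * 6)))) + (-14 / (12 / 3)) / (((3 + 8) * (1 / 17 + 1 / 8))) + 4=275281 / 17600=15.64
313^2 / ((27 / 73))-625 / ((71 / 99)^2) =35886514342 / 136107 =263663.99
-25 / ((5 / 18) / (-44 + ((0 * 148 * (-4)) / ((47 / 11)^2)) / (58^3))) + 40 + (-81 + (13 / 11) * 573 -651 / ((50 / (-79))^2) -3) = 81620699 / 27500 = 2968.03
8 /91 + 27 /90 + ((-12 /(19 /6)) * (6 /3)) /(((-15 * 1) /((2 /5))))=0.59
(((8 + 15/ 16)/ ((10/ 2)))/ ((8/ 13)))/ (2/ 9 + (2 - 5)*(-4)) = 1521/ 6400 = 0.24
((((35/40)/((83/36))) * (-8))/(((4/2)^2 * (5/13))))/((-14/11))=1287/830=1.55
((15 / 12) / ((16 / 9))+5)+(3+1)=621 / 64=9.70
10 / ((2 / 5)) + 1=26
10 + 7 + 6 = 23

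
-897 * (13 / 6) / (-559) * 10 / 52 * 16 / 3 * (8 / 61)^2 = 29440 / 480009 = 0.06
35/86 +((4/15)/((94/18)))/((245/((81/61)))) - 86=-25852300483/302038450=-85.59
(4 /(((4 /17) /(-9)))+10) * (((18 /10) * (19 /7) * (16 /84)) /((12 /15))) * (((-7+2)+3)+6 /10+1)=16302 /245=66.54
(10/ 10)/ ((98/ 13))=13/ 98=0.13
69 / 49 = 1.41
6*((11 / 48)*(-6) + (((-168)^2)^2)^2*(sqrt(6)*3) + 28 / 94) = -1215 / 188 + 11422121062268141568*sqrt(6) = 27978368382853511068.68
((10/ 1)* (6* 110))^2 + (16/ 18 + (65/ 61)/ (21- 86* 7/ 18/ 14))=1602267514802/ 36783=43560000.95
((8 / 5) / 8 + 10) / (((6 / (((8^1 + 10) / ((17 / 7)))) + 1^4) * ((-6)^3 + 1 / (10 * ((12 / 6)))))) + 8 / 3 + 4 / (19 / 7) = 144694 / 35169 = 4.11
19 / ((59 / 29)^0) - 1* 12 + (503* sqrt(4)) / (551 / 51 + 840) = 355043 / 43391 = 8.18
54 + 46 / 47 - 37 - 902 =-41549 / 47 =-884.02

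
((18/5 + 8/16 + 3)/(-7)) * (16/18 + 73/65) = -2.04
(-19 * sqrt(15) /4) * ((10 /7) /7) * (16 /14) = -380 * sqrt(15) /343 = -4.29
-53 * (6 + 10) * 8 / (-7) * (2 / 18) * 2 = 13568 / 63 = 215.37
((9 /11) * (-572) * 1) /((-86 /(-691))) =-161694 /43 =-3760.33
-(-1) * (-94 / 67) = -94 / 67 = -1.40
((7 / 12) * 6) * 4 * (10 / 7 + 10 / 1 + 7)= 258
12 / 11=1.09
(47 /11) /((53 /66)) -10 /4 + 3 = 617 /106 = 5.82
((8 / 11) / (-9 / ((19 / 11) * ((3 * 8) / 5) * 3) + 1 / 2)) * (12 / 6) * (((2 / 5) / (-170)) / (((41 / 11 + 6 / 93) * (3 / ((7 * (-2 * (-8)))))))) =-1206272 / 4945725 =-0.24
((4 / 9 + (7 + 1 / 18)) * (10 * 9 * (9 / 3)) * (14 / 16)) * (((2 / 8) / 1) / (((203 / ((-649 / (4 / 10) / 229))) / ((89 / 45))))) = -12996225 / 425024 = -30.58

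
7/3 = 2.33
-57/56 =-1.02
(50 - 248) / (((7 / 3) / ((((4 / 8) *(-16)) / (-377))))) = -4752 / 2639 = -1.80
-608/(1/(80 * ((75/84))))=-304000/7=-43428.57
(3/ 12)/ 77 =1/ 308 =0.00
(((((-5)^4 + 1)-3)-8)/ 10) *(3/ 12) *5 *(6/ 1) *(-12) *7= -38745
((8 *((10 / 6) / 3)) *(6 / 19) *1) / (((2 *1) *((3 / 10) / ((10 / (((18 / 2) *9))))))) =0.29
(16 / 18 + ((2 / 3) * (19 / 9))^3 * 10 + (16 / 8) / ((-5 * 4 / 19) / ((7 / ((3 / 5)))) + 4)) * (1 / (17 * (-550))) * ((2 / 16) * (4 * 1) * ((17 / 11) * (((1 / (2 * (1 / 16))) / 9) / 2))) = -149833999 / 139326115500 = -0.00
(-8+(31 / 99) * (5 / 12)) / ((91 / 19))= -177631 / 108108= -1.64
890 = 890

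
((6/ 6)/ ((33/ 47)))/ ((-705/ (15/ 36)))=-1/ 1188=-0.00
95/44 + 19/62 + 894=1222779/1364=896.47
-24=-24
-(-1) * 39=39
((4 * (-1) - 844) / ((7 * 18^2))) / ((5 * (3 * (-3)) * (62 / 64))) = 6784 / 790965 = 0.01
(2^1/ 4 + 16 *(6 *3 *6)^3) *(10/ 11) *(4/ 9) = 806215700/ 99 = 8143592.93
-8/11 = -0.73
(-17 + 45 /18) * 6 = -87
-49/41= -1.20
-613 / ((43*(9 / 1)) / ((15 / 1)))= -3065 / 129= -23.76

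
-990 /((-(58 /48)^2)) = 570240 /841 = 678.05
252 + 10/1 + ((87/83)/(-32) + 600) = 2289385/2656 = 861.97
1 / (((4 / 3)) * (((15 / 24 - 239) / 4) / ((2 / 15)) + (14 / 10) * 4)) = -240 / 141233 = -0.00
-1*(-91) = 91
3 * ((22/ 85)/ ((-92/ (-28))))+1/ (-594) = 272473/ 1161270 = 0.23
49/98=1/2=0.50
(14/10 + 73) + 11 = 427/5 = 85.40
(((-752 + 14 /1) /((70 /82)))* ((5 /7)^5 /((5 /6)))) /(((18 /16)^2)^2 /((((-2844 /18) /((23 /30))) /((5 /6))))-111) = 19582009344000 /11269180408997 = 1.74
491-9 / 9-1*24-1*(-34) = 500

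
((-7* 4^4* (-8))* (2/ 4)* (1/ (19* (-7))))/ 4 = -256/ 19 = -13.47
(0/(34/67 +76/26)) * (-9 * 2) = 0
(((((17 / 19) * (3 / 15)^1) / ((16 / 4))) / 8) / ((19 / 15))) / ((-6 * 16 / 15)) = -255 / 369664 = -0.00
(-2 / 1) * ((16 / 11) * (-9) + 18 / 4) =189 / 11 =17.18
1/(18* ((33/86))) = 43/297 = 0.14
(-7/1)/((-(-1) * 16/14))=-49/8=-6.12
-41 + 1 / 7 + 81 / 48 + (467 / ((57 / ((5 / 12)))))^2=-22528673 / 818748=-27.52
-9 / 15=-3 / 5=-0.60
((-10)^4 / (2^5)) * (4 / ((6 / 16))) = 10000 / 3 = 3333.33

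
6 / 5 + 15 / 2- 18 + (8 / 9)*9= -13 / 10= -1.30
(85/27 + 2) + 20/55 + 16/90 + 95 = 149524/1485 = 100.69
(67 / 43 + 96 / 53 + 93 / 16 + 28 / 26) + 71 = 38519311 / 474032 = 81.26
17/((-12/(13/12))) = -221/144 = -1.53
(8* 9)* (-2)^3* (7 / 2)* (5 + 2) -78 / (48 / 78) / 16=-903675 / 64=-14119.92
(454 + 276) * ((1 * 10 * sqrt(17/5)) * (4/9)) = 5840 * sqrt(85)/9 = 5982.46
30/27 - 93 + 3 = -88.89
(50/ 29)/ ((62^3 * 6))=25/ 20734536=0.00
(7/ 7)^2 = 1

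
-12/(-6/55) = 110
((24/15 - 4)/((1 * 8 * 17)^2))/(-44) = 3/1017280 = 0.00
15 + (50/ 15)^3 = 1405/ 27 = 52.04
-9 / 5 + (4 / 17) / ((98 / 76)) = -6737 / 4165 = -1.62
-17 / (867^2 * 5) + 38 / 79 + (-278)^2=1349828719211 / 17465715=77284.48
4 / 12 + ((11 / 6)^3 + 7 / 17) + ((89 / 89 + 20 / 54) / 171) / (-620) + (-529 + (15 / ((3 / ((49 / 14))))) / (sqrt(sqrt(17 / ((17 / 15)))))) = -50813399383 / 97326360 + 7*15^(3 / 4) / 6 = -513.20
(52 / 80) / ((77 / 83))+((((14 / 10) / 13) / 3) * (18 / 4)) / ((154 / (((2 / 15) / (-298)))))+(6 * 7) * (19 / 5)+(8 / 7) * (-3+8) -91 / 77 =614617362 / 3728725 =164.83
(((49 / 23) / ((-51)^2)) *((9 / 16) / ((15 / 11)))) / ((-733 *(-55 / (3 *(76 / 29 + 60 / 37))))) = 27881 / 261396266150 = 0.00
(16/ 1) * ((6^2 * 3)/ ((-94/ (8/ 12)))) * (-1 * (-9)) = -5184/ 47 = -110.30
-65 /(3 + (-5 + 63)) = -65 /61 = -1.07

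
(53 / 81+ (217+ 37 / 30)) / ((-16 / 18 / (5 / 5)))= -177299 / 720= -246.25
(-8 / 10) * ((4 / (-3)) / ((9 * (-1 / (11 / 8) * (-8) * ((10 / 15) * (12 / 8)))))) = 11 / 540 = 0.02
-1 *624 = -624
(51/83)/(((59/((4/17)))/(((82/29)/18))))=164/426039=0.00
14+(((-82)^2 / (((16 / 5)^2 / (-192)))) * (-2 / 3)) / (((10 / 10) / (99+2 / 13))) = 108340632 / 13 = 8333894.77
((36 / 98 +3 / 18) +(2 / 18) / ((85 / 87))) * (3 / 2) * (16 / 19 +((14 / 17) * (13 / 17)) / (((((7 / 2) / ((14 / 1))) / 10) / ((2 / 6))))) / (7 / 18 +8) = 3695297856 / 3453372265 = 1.07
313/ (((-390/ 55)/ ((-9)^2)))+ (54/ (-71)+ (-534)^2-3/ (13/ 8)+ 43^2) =523206187/ 1846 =283426.97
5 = 5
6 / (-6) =-1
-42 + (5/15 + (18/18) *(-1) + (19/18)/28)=-21485/504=-42.63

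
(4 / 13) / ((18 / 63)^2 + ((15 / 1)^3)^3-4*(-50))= 196 / 24488420049327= 0.00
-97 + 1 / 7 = -678 / 7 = -96.86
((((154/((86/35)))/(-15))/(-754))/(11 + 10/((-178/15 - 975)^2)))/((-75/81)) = -1062993852459/1953765241221950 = -0.00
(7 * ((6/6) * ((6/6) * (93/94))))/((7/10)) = 465/47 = 9.89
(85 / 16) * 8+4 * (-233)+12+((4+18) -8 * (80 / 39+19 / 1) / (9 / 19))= -850145 / 702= -1211.03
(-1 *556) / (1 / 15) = -8340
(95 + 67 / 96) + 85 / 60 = 9323 / 96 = 97.11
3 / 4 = 0.75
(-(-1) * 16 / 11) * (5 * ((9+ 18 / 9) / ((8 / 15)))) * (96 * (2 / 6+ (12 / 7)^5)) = 3663854400 / 16807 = 217995.74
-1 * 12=-12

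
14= 14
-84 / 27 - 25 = -253 / 9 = -28.11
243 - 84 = 159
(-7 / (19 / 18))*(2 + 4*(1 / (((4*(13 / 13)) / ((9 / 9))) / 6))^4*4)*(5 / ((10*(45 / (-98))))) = 56938 / 95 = 599.35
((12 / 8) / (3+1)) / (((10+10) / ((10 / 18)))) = 0.01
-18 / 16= -9 / 8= -1.12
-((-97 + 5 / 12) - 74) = 170.58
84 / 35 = 12 / 5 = 2.40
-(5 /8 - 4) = 27 /8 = 3.38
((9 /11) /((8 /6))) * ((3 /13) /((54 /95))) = 285 /1144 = 0.25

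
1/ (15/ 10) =2/ 3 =0.67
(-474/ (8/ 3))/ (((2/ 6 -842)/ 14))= 2.96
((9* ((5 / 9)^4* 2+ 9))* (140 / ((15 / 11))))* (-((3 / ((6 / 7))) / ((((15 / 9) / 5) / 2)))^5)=-312141150244 / 9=-34682350027.11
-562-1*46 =-608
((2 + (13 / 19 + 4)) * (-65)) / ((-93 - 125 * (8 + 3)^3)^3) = 8255 / 87648782208649408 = 0.00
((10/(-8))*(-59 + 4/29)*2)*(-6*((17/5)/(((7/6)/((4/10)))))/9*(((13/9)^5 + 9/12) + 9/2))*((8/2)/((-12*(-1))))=-26360869273/59934735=-439.83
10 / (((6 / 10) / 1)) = 50 / 3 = 16.67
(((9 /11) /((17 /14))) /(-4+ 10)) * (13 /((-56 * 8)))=-39 /11968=-0.00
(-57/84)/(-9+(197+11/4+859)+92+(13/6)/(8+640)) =-18468/31073959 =-0.00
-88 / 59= -1.49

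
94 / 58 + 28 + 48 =2251 / 29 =77.62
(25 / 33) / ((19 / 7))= 175 / 627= 0.28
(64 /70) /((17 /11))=352 /595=0.59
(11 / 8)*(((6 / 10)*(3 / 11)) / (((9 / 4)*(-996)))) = -1 / 9960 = -0.00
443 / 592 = 0.75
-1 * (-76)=76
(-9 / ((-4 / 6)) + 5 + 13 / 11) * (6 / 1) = 1299 / 11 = 118.09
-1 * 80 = -80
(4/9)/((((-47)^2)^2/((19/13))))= 76/570922677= 0.00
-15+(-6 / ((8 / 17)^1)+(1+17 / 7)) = -681 / 28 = -24.32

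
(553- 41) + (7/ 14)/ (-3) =3071/ 6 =511.83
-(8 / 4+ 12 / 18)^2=-64 / 9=-7.11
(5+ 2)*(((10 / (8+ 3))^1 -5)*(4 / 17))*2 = -2520 / 187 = -13.48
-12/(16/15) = -45/4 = -11.25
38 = 38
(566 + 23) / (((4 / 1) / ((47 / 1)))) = 27683 / 4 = 6920.75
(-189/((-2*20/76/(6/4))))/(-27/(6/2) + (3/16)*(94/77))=-553014/9005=-61.41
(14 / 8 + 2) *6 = 45 / 2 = 22.50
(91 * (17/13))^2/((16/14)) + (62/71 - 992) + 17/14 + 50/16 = 11335663/994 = 11404.09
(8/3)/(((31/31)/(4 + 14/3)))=208/9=23.11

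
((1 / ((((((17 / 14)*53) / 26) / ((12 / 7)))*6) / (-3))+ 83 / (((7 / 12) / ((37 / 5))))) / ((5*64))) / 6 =2766061 / 5045600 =0.55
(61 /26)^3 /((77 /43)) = 9760183 /1353352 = 7.21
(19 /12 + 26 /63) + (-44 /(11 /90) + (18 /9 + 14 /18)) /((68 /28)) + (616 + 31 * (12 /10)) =10883599 /21420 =508.10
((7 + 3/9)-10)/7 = -8/21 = -0.38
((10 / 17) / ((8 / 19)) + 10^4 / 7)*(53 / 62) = 36075245 / 29512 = 1222.39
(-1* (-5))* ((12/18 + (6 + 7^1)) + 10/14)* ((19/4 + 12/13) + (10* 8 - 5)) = 3167225/546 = 5800.78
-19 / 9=-2.11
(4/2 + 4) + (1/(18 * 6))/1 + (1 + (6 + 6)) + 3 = 2377/108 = 22.01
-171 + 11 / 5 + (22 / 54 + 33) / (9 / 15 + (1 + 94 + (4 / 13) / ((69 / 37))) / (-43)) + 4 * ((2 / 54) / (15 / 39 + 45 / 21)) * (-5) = -8333817119 / 43907805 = -189.80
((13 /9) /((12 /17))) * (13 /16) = 2873 /1728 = 1.66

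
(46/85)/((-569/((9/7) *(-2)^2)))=-0.00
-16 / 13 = -1.23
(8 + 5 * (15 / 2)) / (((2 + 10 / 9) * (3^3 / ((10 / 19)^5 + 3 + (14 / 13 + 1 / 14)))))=1887654745 / 831969264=2.27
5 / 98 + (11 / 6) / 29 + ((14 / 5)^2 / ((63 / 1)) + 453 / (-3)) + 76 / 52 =-620553331 / 4156425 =-149.30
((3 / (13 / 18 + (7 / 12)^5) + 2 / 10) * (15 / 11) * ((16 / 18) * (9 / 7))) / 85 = 94295976 / 1286216855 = 0.07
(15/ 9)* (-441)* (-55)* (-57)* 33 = -76039425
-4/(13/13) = -4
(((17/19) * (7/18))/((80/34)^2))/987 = 4913/77155200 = 0.00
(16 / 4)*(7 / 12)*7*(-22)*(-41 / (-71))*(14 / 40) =-154693 / 2130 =-72.63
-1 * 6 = -6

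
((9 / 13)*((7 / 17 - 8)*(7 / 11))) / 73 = -0.05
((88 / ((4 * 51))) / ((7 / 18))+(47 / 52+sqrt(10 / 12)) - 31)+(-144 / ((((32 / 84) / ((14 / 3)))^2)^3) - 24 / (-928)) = -486607781.21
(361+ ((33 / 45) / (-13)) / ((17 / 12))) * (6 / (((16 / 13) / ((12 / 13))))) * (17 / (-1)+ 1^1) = -25989.13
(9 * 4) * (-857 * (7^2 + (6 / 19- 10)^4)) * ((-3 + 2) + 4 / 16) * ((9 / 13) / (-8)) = -240033114950715 / 13553384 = -17710198.05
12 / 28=3 / 7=0.43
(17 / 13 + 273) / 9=3566 / 117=30.48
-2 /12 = -0.17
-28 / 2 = -14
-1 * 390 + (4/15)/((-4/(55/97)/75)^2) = -13543665/37636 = -359.86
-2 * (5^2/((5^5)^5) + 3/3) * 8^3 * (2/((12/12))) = -24414062500000002048/11920928955078125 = -2048.00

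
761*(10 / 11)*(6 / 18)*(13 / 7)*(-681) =-22457110 / 77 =-291650.78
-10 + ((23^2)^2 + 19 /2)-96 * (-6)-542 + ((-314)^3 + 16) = -61358507 /2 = -30679253.50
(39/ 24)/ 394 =13/ 3152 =0.00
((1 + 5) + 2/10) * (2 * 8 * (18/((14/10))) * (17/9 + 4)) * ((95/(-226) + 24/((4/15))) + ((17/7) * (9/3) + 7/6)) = 12230754880/16611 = 736304.55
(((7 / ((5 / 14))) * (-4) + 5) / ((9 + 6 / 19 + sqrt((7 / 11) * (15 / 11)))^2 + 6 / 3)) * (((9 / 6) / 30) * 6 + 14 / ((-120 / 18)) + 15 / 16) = 1082926166322297 / 1476088877719600-40919213693259 * sqrt(105) / 2952177755439200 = 0.59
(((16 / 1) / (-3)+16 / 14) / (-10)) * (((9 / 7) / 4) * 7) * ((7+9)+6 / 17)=9174 / 595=15.42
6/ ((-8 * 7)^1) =-3/ 28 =-0.11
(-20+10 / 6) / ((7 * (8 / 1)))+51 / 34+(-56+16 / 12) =-8987 / 168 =-53.49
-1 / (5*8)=-1 / 40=-0.02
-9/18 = -1/2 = -0.50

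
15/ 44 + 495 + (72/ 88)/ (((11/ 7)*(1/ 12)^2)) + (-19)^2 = 450757/ 484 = 931.32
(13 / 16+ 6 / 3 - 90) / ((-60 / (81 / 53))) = 7533 / 3392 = 2.22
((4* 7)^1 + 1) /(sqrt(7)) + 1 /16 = 1 /16 + 29* sqrt(7) /7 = 11.02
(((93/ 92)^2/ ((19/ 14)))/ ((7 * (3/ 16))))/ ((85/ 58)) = 334428/ 854335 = 0.39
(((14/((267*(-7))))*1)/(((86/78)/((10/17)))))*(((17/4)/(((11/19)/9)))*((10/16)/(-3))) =18525/336776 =0.06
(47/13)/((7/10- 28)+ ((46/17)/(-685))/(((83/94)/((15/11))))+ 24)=-999397190/913902093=-1.09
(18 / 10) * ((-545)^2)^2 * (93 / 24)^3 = 4730898121144875 / 512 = 9240035392861.08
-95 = -95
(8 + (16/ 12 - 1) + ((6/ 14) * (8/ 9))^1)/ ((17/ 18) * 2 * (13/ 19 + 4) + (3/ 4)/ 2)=83448/ 88319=0.94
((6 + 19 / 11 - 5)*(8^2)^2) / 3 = 40960 / 11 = 3723.64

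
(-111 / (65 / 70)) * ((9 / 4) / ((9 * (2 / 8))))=-119.54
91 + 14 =105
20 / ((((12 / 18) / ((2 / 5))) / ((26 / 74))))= 156 / 37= 4.22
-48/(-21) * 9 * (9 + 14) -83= 390.14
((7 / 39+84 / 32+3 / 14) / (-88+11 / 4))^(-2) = 34665226596 / 43467649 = 797.49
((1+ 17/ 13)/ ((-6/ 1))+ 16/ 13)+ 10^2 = 1311/ 13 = 100.85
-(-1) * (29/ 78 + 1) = 107/ 78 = 1.37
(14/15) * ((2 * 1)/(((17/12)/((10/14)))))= 16/17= 0.94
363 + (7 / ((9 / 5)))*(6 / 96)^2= 836387 / 2304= 363.02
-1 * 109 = -109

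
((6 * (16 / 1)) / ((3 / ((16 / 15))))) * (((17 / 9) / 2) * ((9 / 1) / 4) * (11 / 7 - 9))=-56576 / 105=-538.82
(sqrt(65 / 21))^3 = 65 * sqrt(1365) / 441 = 5.45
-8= -8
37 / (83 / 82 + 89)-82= -602208 / 7381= -81.59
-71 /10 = -7.10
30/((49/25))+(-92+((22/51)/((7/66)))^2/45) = -76.33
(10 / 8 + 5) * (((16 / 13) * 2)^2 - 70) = -135075 / 338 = -399.63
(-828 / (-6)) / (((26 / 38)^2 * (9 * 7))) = 16606 / 3549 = 4.68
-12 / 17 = -0.71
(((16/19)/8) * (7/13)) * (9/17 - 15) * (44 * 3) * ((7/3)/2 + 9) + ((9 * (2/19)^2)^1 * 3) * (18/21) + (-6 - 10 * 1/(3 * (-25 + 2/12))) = -92057923982/83211583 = -1106.31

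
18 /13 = 1.38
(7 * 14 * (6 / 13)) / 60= 49 / 65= 0.75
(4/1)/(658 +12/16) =16/2635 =0.01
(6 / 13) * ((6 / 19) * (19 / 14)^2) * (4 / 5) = 684 / 3185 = 0.21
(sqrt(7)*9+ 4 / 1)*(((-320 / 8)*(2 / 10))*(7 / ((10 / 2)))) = -504*sqrt(7) / 5 - 224 / 5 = -311.49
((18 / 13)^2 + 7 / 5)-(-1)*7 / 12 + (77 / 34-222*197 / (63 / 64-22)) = 96783378209 / 46370220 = 2087.19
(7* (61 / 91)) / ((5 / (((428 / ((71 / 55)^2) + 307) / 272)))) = 173379507 / 89124880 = 1.95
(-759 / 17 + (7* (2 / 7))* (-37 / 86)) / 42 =-16633 / 15351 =-1.08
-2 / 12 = -1 / 6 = -0.17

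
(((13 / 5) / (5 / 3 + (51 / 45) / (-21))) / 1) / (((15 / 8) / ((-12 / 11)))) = -6552 / 6985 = -0.94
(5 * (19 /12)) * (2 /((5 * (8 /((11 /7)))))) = 209 /336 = 0.62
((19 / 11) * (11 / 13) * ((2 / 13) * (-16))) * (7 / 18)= -2128 / 1521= -1.40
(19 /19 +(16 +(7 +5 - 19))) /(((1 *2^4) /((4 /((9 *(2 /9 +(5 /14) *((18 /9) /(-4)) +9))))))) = 70 /2279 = 0.03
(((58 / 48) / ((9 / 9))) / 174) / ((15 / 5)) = 1 / 432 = 0.00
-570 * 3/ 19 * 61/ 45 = -122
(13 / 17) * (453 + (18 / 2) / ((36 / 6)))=11817 / 34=347.56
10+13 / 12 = 133 / 12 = 11.08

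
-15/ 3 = -5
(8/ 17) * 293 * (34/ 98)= 2344/ 49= 47.84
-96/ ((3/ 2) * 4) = -16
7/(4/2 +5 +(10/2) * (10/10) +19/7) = 49/103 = 0.48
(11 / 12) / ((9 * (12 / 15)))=55 / 432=0.13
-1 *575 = -575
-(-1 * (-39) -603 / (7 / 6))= 3345 / 7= 477.86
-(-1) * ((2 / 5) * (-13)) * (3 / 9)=-26 / 15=-1.73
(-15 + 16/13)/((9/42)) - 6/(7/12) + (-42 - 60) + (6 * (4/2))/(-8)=-97211/546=-178.04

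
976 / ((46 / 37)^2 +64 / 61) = 20376196 / 54173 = 376.13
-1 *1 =-1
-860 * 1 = -860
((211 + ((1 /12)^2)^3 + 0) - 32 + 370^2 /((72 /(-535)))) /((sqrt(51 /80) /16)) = -3036936996863* sqrt(255) /2379456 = -20381126.95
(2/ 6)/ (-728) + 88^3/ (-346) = -744167597/ 377832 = -1969.57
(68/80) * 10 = 17/2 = 8.50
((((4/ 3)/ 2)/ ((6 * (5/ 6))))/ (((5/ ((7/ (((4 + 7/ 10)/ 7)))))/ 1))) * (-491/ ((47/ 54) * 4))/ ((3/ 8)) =-1154832/ 11045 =-104.56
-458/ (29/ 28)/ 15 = -12824/ 435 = -29.48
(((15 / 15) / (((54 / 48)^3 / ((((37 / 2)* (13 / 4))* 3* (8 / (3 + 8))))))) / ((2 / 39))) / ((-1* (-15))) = 1600768 / 13365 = 119.77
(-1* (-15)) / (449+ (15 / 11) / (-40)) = 1320 / 39509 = 0.03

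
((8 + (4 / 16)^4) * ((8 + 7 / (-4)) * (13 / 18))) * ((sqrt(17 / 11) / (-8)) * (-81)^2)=-36835.03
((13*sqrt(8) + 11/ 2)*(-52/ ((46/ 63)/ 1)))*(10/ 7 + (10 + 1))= -529308*sqrt(2)/ 23- 111969/ 23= -37414.07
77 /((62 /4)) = 154 /31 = 4.97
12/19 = 0.63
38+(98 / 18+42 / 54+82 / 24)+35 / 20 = 889 / 18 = 49.39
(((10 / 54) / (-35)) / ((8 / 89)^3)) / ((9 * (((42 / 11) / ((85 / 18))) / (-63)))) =659146015 / 10450944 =63.07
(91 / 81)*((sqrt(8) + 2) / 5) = 182 / 405 + 182*sqrt(2) / 405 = 1.08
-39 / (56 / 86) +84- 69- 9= -1509 / 28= -53.89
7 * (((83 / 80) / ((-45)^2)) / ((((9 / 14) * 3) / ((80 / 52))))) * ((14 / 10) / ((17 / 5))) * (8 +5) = 28469 / 1858950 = 0.02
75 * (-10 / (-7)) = 750 / 7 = 107.14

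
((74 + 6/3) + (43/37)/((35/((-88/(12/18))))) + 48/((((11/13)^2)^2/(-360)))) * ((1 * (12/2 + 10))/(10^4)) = -637768768696/11850059375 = -53.82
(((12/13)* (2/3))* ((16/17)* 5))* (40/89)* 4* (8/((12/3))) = 204800/19669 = 10.41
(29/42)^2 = 841/1764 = 0.48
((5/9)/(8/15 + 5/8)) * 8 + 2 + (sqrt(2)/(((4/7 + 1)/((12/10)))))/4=21 * sqrt(2)/110 + 2434/417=6.11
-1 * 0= 0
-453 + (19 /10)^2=-44939 /100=-449.39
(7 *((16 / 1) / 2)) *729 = 40824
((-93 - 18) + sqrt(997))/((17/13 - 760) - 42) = 1443/10409 - 13* sqrt(997)/10409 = 0.10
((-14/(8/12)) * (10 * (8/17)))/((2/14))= -11760/17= -691.76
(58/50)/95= 29/2375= 0.01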